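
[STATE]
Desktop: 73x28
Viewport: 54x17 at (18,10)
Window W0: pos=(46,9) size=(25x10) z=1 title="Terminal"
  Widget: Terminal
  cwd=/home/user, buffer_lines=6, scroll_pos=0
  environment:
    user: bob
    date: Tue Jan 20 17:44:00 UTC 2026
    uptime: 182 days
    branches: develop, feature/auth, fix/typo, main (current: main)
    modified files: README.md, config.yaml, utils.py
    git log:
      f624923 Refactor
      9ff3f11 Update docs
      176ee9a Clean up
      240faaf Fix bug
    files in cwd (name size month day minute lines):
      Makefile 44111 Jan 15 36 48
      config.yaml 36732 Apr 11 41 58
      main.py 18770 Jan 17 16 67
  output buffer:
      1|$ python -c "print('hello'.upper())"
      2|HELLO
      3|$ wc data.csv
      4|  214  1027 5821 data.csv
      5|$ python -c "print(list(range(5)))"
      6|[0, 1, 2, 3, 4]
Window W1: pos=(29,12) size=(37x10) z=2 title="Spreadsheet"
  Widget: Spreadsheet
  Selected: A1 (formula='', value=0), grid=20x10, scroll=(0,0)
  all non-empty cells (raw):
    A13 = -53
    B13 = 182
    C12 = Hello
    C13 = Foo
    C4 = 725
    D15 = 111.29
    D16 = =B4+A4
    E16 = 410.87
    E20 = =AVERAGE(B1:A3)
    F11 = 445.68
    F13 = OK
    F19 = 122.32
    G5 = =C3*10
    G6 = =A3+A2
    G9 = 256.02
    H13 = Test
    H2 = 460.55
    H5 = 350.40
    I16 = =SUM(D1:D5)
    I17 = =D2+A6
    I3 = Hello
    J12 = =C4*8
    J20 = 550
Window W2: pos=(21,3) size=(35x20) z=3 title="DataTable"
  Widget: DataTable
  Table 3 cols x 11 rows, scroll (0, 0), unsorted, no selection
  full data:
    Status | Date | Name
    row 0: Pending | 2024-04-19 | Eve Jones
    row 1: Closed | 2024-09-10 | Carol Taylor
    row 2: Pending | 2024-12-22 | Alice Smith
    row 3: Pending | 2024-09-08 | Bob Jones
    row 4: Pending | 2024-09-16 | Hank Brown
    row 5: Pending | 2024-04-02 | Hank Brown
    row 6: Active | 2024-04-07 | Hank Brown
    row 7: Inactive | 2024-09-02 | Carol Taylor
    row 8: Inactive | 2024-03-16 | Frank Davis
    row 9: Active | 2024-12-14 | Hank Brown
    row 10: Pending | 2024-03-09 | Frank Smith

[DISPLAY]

   ┃Pending │2024-12-22│Alice Smith  ┃              ┃ 
   ┃Pending │2024-09-08│Bob Jones    ┃──────────────┨ 
   ┃Pending │2024-09-16│Hank Brown   ┃━━━━━━━━━┓'hel┃ 
   ┃Pending │2024-04-02│Hank Brown   ┃         ┃    ┃ 
   ┃Active  │2024-04-07│Hank Brown   ┃─────────┨    ┃ 
   ┃Inactive│2024-09-02│Carol Taylor ┃         ┃ta.c┃ 
   ┃Inactive│2024-03-16│Frank Davis  ┃     D   ┃list┃ 
   ┃Active  │2024-12-14│Hank Brown   ┃---------┃    ┃ 
   ┃Pending │2024-03-09│Frank Smith  ┃ 0       ┃━━━━┛ 
   ┃                                 ┃ 0       ┃      
   ┃                                 ┃ 0       ┃      
   ┃                                 ┃━━━━━━━━━┛      
   ┗━━━━━━━━━━━━━━━━━━━━━━━━━━━━━━━━━┛                
                                                      
                                                      
                                                      
                                                      


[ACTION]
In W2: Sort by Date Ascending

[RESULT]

   ┃Pending │2024-04-02│Hank Brown   ┃              ┃ 
   ┃Active  │2024-04-07│Hank Brown   ┃──────────────┨ 
   ┃Pending │2024-04-19│Eve Jones    ┃━━━━━━━━━┓'hel┃ 
   ┃Inactive│2024-09-02│Carol Taylor ┃         ┃    ┃ 
   ┃Pending │2024-09-08│Bob Jones    ┃─────────┨    ┃ 
   ┃Closed  │2024-09-10│Carol Taylor ┃         ┃ta.c┃ 
   ┃Pending │2024-09-16│Hank Brown   ┃     D   ┃list┃ 
   ┃Active  │2024-12-14│Hank Brown   ┃---------┃    ┃ 
   ┃Pending │2024-12-22│Alice Smith  ┃ 0       ┃━━━━┛ 
   ┃                                 ┃ 0       ┃      
   ┃                                 ┃ 0       ┃      
   ┃                                 ┃━━━━━━━━━┛      
   ┗━━━━━━━━━━━━━━━━━━━━━━━━━━━━━━━━━┛                
                                                      
                                                      
                                                      
                                                      


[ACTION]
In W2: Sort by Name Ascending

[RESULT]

   ┃Inactive│2024-09-02│Carol Taylor ┃              ┃ 
   ┃Closed  │2024-09-10│Carol Taylor ┃──────────────┨ 
   ┃Pending │2024-04-19│Eve Jones    ┃━━━━━━━━━┓'hel┃ 
   ┃Inactive│2024-03-16│Frank Davis  ┃         ┃    ┃ 
   ┃Pending │2024-03-09│Frank Smith  ┃─────────┨    ┃ 
   ┃Pending │2024-04-02│Hank Brown   ┃         ┃ta.c┃ 
   ┃Active  │2024-04-07│Hank Brown   ┃     D   ┃list┃ 
   ┃Pending │2024-09-16│Hank Brown   ┃---------┃    ┃ 
   ┃Active  │2024-12-14│Hank Brown   ┃ 0       ┃━━━━┛ 
   ┃                                 ┃ 0       ┃      
   ┃                                 ┃ 0       ┃      
   ┃                                 ┃━━━━━━━━━┛      
   ┗━━━━━━━━━━━━━━━━━━━━━━━━━━━━━━━━━┛                
                                                      
                                                      
                                                      
                                                      


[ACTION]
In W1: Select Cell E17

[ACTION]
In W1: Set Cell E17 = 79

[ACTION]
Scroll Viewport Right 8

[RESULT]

  ┃Inactive│2024-09-02│Carol Taylor ┃              ┃  
  ┃Closed  │2024-09-10│Carol Taylor ┃──────────────┨  
  ┃Pending │2024-04-19│Eve Jones    ┃━━━━━━━━━┓'hel┃  
  ┃Inactive│2024-03-16│Frank Davis  ┃         ┃    ┃  
  ┃Pending │2024-03-09│Frank Smith  ┃─────────┨    ┃  
  ┃Pending │2024-04-02│Hank Brown   ┃         ┃ta.c┃  
  ┃Active  │2024-04-07│Hank Brown   ┃     D   ┃list┃  
  ┃Pending │2024-09-16│Hank Brown   ┃---------┃    ┃  
  ┃Active  │2024-12-14│Hank Brown   ┃ 0       ┃━━━━┛  
  ┃                                 ┃ 0       ┃       
  ┃                                 ┃ 0       ┃       
  ┃                                 ┃━━━━━━━━━┛       
  ┗━━━━━━━━━━━━━━━━━━━━━━━━━━━━━━━━━┛                 
                                                      
                                                      
                                                      
                                                      


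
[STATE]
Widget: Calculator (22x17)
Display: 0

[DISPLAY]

                     0
┌───┬───┬───┬───┐     
│ 7 │ 8 │ 9 │ ÷ │     
├───┼───┼───┼───┤     
│ 4 │ 5 │ 6 │ × │     
├───┼───┼───┼───┤     
│ 1 │ 2 │ 3 │ - │     
├───┼───┼───┼───┤     
│ 0 │ . │ = │ + │     
├───┼───┼───┼───┤     
│ C │ MC│ MR│ M+│     
└───┴───┴───┴───┘     
                      
                      
                      
                      
                      


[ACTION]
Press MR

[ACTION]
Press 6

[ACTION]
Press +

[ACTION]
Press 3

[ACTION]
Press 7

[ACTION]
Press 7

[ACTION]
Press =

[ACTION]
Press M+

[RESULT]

                   383
┌───┬───┬───┬───┐     
│ 7 │ 8 │ 9 │ ÷ │     
├───┼───┼───┼───┤     
│ 4 │ 5 │ 6 │ × │     
├───┼───┼───┼───┤     
│ 1 │ 2 │ 3 │ - │     
├───┼───┼───┼───┤     
│ 0 │ . │ = │ + │     
├───┼───┼───┼───┤     
│ C │ MC│ MR│ M+│     
└───┴───┴───┴───┘     
                      
                      
                      
                      
                      


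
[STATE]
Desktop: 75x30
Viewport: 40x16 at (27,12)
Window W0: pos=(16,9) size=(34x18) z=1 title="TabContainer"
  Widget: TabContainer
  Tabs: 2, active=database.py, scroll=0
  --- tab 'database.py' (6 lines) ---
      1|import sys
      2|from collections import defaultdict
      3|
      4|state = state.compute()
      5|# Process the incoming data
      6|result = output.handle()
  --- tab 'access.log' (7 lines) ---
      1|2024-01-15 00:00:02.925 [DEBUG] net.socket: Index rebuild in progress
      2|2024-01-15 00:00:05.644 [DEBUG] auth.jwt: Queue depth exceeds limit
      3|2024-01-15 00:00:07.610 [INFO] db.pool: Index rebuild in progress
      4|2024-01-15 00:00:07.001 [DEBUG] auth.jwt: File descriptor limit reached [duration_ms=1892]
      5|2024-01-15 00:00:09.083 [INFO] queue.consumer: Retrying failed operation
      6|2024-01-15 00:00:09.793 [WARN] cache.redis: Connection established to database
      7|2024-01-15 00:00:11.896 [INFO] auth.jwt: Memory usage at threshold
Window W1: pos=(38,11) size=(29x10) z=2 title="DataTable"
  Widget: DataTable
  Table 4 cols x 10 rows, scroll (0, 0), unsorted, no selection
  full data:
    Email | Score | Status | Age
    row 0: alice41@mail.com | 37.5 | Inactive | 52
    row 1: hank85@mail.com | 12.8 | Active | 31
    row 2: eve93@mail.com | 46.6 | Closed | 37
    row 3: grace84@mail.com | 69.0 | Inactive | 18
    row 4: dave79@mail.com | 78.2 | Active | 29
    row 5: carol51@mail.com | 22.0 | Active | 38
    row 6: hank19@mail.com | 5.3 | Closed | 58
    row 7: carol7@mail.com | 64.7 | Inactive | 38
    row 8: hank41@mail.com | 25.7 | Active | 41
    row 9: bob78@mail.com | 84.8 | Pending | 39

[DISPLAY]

py]│ access┃ DataTable                 ┃
───────────┠───────────────────────────┨
           ┃Email           │Score│Stat┃
ctions impo┃────────────────┼─────┼────┃
           ┃alice41@mail.com│37.5 │Inac┃
ate.compute┃hank85@mail.com │12.8 │Acti┃
the incomin┃eve93@mail.com  │46.6 │Clos┃
utput.handl┃grace84@mail.com│69.0 │Inac┃
           ┗━━━━━━━━━━━━━━━━━━━━━━━━━━━┛
                      ┃                 
                      ┃                 
                      ┃                 
                      ┃                 
                      ┃                 
━━━━━━━━━━━━━━━━━━━━━━┛                 
                                        


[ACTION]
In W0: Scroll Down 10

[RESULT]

py]│ access┃ DataTable                 ┃
───────────┠───────────────────────────┨
utput.handl┃Email           │Score│Stat┃
           ┃────────────────┼─────┼────┃
           ┃alice41@mail.com│37.5 │Inac┃
           ┃hank85@mail.com │12.8 │Acti┃
           ┃eve93@mail.com  │46.6 │Clos┃
           ┃grace84@mail.com│69.0 │Inac┃
           ┗━━━━━━━━━━━━━━━━━━━━━━━━━━━┛
                      ┃                 
                      ┃                 
                      ┃                 
                      ┃                 
                      ┃                 
━━━━━━━━━━━━━━━━━━━━━━┛                 
                                        


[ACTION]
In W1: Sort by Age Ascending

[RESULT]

py]│ access┃ DataTable                 ┃
───────────┠───────────────────────────┨
utput.handl┃Email           │Score│Stat┃
           ┃────────────────┼─────┼────┃
           ┃grace84@mail.com│69.0 │Inac┃
           ┃dave79@mail.com │78.2 │Acti┃
           ┃hank85@mail.com │12.8 │Acti┃
           ┃eve93@mail.com  │46.6 │Clos┃
           ┗━━━━━━━━━━━━━━━━━━━━━━━━━━━┛
                      ┃                 
                      ┃                 
                      ┃                 
                      ┃                 
                      ┃                 
━━━━━━━━━━━━━━━━━━━━━━┛                 
                                        


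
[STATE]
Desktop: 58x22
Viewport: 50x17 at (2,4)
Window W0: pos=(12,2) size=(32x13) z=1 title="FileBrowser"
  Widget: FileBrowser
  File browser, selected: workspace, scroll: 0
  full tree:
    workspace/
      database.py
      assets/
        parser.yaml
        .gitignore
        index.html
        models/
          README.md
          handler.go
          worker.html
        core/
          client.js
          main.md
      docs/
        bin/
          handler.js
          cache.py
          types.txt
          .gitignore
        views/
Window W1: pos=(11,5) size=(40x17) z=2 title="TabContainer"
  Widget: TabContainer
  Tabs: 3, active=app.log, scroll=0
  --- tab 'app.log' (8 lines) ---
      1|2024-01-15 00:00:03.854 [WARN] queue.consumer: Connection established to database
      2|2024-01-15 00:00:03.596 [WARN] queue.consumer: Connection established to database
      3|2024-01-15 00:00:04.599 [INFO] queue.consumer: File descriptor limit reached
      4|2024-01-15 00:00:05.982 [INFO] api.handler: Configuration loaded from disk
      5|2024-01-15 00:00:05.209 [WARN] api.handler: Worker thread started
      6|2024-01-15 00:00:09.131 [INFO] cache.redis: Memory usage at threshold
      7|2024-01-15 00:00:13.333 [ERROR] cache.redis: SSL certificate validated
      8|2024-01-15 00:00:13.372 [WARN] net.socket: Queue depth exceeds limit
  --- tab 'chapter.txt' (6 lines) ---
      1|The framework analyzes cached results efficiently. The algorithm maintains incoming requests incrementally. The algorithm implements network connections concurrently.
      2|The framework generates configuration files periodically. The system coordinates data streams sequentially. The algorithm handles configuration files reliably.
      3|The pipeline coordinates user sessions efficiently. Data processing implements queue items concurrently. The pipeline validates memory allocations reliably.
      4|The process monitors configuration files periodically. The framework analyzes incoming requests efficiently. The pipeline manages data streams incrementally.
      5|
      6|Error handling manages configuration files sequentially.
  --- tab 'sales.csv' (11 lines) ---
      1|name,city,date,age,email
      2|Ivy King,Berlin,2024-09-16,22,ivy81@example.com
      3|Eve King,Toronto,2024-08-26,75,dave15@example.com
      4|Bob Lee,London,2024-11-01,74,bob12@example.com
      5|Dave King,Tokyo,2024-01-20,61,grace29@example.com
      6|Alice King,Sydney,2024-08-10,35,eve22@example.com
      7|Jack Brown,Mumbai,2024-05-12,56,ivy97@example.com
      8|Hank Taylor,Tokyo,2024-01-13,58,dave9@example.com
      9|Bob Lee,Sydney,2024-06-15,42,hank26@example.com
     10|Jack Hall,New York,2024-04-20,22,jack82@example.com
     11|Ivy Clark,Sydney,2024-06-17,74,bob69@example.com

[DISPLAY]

          ┠──────────────────────────────┨        
         ┏━━━━━━━━━━━━━━━━━━━━━━━━━━━━━━━━━━━━━━┓ 
         ┃ TabContainer                         ┃ 
         ┠──────────────────────────────────────┨ 
         ┃[app.log]│ chapter.txt │ sales.csv    ┃ 
         ┃──────────────────────────────────────┃ 
         ┃2024-01-15 00:00:03.854 [WARN] queue.c┃ 
         ┃2024-01-15 00:00:03.596 [WARN] queue.c┃ 
         ┃2024-01-15 00:00:04.599 [INFO] queue.c┃ 
         ┃2024-01-15 00:00:05.982 [INFO] api.han┃ 
         ┃2024-01-15 00:00:05.209 [WARN] api.han┃ 
         ┃2024-01-15 00:00:09.131 [INFO] cache.r┃ 
         ┃2024-01-15 00:00:13.333 [ERROR] cache.┃ 
         ┃2024-01-15 00:00:13.372 [WARN] net.soc┃ 
         ┃                                      ┃ 
         ┃                                      ┃ 
         ┃                                      ┃ 


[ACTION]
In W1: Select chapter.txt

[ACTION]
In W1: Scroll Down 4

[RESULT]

          ┠──────────────────────────────┨        
         ┏━━━━━━━━━━━━━━━━━━━━━━━━━━━━━━━━━━━━━━┓ 
         ┃ TabContainer                         ┃ 
         ┠──────────────────────────────────────┨ 
         ┃ app.log │[chapter.txt]│ sales.csv    ┃ 
         ┃──────────────────────────────────────┃ 
         ┃                                      ┃ 
         ┃Error handling manages configuration f┃ 
         ┃                                      ┃ 
         ┃                                      ┃ 
         ┃                                      ┃ 
         ┃                                      ┃ 
         ┃                                      ┃ 
         ┃                                      ┃ 
         ┃                                      ┃ 
         ┃                                      ┃ 
         ┃                                      ┃ 


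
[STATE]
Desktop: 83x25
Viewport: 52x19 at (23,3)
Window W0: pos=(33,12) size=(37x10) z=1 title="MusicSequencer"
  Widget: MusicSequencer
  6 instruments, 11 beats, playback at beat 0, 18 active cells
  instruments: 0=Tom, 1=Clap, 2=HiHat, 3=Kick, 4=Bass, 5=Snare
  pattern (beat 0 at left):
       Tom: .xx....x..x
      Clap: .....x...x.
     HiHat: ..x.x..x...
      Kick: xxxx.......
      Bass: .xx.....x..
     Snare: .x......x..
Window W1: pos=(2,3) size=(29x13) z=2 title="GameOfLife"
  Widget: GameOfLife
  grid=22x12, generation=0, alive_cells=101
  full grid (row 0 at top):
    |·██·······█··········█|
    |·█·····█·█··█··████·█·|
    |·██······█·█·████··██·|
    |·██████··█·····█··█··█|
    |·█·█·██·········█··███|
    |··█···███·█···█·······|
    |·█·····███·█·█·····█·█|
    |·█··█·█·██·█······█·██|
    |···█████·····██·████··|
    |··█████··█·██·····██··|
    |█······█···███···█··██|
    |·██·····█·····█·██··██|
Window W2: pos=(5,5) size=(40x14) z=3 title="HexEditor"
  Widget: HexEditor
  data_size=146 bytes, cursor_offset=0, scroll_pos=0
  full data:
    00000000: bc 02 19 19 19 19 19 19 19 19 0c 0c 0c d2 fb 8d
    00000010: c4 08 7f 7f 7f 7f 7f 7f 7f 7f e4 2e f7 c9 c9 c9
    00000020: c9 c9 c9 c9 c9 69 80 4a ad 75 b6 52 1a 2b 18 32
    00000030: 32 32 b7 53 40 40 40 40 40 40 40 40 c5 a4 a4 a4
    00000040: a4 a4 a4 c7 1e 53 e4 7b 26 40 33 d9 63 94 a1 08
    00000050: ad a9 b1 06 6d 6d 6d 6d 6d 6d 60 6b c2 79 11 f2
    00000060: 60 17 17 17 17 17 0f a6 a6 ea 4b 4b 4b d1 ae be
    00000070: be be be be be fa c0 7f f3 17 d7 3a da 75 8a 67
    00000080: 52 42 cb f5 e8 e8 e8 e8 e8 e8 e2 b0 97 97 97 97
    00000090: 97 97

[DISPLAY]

━━━━━━━┓                                            
       ┃                                            
━━━━━━━━━━━━━━━━━━━━━┓                              
                     ┃                              
─────────────────────┨                              
9 19 19 19 19 19  19 ┃                              
f 7f 7f 7f 7f 7f  7f ┃                              
9 c9 c9 69 80 4a  ad ┃                              
7 53 40 40 40 40  40 ┃                              
4 c7 1e 53 e4 7b  26 ┃━━━━━━━━━━━━━━━━━━━━━━━━┓     
1 06 6d 6d 6d 6d  6d ┃ncer                    ┃     
7 17 17 17 0f a6  a6 ┃────────────────────────┨     
e be be fa c0 7f  f3 ┃567890                  ┃     
b f5 e8 e8 e8 e8  e8 ┃··█··█                  ┃     
                     ┃█···█·                  ┃     
━━━━━━━━━━━━━━━━━━━━━┛··█···                  ┃     
          ┃  Kick████·······                  ┃     
          ┃  Bass·██·····█··                  ┃     
          ┗━━━━━━━━━━━━━━━━━━━━━━━━━━━━━━━━━━━┛     


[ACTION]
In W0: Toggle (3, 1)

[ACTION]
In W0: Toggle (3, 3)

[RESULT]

━━━━━━━┓                                            
       ┃                                            
━━━━━━━━━━━━━━━━━━━━━┓                              
                     ┃                              
─────────────────────┨                              
9 19 19 19 19 19  19 ┃                              
f 7f 7f 7f 7f 7f  7f ┃                              
9 c9 c9 69 80 4a  ad ┃                              
7 53 40 40 40 40  40 ┃                              
4 c7 1e 53 e4 7b  26 ┃━━━━━━━━━━━━━━━━━━━━━━━━┓     
1 06 6d 6d 6d 6d  6d ┃ncer                    ┃     
7 17 17 17 0f a6  a6 ┃────────────────────────┨     
e be be fa c0 7f  f3 ┃567890                  ┃     
b f5 e8 e8 e8 e8  e8 ┃··█··█                  ┃     
                     ┃█···█·                  ┃     
━━━━━━━━━━━━━━━━━━━━━┛··█···                  ┃     
          ┃  Kick█·█········                  ┃     
          ┃  Bass·██·····█··                  ┃     
          ┗━━━━━━━━━━━━━━━━━━━━━━━━━━━━━━━━━━━┛     


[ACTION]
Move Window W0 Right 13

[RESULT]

━━━━━━━┓                                            
       ┃                                            
━━━━━━━━━━━━━━━━━━━━━┓                              
                     ┃                              
─────────────────────┨                              
9 19 19 19 19 19  19 ┃                              
f 7f 7f 7f 7f 7f  7f ┃                              
9 c9 c9 69 80 4a  ad ┃                              
7 53 40 40 40 40  40 ┃                              
4 c7 1e 53 e4 7b  26 ┃ ┏━━━━━━━━━━━━━━━━━━━━━━━━━━━━
1 06 6d 6d 6d 6d  6d ┃ ┃ MusicSequencer             
7 17 17 17 0f a6  a6 ┃ ┠────────────────────────────
e be be fa c0 7f  f3 ┃ ┃      ▼1234567890           
b f5 e8 e8 e8 e8  e8 ┃ ┃   Tom·██····█··█           
                     ┃ ┃  Clap·····█···█·           
━━━━━━━━━━━━━━━━━━━━━┛ ┃ HiHat··█·█··█···           
                       ┃  Kick█·█········           
                       ┃  Bass·██·····█··           
                       ┗━━━━━━━━━━━━━━━━━━━━━━━━━━━━


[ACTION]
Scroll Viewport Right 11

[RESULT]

                                                    
                                                    
━━━━━━━━━━━━━┓                                      
             ┃                                      
─────────────┨                                      
19 19 19  19 ┃                                      
7f 7f 7f  7f ┃                                      
69 80 4a  ad ┃                                      
40 40 40  40 ┃                                      
53 e4 7b  26 ┃ ┏━━━━━━━━━━━━━━━━━━━━━━━━━━━━━━━━━━━┓
6d 6d 6d  6d ┃ ┃ MusicSequencer                    ┃
17 0f a6  a6 ┃ ┠───────────────────────────────────┨
fa c0 7f  f3 ┃ ┃      ▼1234567890                  ┃
e8 e8 e8  e8 ┃ ┃   Tom·██····█··█                  ┃
             ┃ ┃  Clap·····█···█·                  ┃
━━━━━━━━━━━━━┛ ┃ HiHat··█·█··█···                  ┃
               ┃  Kick█·█········                  ┃
               ┃  Bass·██·····█··                  ┃
               ┗━━━━━━━━━━━━━━━━━━━━━━━━━━━━━━━━━━━┛


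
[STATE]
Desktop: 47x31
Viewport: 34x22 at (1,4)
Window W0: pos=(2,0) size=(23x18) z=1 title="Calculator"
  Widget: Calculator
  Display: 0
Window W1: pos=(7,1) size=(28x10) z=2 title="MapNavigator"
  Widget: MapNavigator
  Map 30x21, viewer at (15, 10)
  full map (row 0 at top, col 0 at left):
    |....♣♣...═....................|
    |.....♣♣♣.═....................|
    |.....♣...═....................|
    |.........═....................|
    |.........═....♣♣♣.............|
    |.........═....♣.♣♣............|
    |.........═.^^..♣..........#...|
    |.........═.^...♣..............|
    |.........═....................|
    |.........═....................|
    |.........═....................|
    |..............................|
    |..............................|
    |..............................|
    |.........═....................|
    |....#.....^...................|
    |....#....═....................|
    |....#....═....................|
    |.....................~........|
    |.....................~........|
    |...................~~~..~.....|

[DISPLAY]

 ┃┌───┃.......═.^...♣............┃
 ┃│ 7 ┃.......═..................┃
 ┃├───┃.......═..................┃
 ┃│ 4 ┃.......═.....@............┃
 ┃├───┃..........................┃
 ┃│ 1 ┃..........................┃
 ┃├───┗━━━━━━━━━━━━━━━━━━━━━━━━━━┛
 ┃│ 0 │ . │ = │ + │    ┃          
 ┃├───┼───┼───┼───┤    ┃          
 ┃│ C │ MC│ MR│ M+│    ┃          
 ┃└───┴───┴───┴───┘    ┃          
 ┃                     ┃          
 ┃                     ┃          
 ┗━━━━━━━━━━━━━━━━━━━━━┛          
                                  
                                  
                                  
                                  
                                  
                                  
                                  
                                  


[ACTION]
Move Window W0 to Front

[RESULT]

 ┃┌───┬───┬───┬───┐    ┃.........┃
 ┃│ 7 │ 8 │ 9 │ ÷ │    ┃.........┃
 ┃├───┼───┼───┼───┤    ┃.........┃
 ┃│ 4 │ 5 │ 6 │ × │    ┃.........┃
 ┃├───┼───┼───┼───┤    ┃.........┃
 ┃│ 1 │ 2 │ 3 │ - │    ┃.........┃
 ┃├───┼───┼───┼───┤    ┃━━━━━━━━━┛
 ┃│ 0 │ . │ = │ + │    ┃          
 ┃├───┼───┼───┼───┤    ┃          
 ┃│ C │ MC│ MR│ M+│    ┃          
 ┃└───┴───┴───┴───┘    ┃          
 ┃                     ┃          
 ┃                     ┃          
 ┗━━━━━━━━━━━━━━━━━━━━━┛          
                                  
                                  
                                  
                                  
                                  
                                  
                                  
                                  


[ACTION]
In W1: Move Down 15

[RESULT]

 ┃┌───┬───┬───┬───┐    ┃.........┃
 ┃│ 7 │ 8 │ 9 │ ÷ │    ┃..~......┃
 ┃├───┼───┼───┼───┤    ┃..~......┃
 ┃│ 4 │ 5 │ 6 │ × │    ┃~~~..~...┃
 ┃├───┼───┼───┼───┤    ┃         ┃
 ┃│ 1 │ 2 │ 3 │ - │    ┃         ┃
 ┃├───┼───┼───┼───┤    ┃━━━━━━━━━┛
 ┃│ 0 │ . │ = │ + │    ┃          
 ┃├───┼───┼───┼───┤    ┃          
 ┃│ C │ MC│ MR│ M+│    ┃          
 ┃└───┴───┴───┴───┘    ┃          
 ┃                     ┃          
 ┃                     ┃          
 ┗━━━━━━━━━━━━━━━━━━━━━┛          
                                  
                                  
                                  
                                  
                                  
                                  
                                  
                                  


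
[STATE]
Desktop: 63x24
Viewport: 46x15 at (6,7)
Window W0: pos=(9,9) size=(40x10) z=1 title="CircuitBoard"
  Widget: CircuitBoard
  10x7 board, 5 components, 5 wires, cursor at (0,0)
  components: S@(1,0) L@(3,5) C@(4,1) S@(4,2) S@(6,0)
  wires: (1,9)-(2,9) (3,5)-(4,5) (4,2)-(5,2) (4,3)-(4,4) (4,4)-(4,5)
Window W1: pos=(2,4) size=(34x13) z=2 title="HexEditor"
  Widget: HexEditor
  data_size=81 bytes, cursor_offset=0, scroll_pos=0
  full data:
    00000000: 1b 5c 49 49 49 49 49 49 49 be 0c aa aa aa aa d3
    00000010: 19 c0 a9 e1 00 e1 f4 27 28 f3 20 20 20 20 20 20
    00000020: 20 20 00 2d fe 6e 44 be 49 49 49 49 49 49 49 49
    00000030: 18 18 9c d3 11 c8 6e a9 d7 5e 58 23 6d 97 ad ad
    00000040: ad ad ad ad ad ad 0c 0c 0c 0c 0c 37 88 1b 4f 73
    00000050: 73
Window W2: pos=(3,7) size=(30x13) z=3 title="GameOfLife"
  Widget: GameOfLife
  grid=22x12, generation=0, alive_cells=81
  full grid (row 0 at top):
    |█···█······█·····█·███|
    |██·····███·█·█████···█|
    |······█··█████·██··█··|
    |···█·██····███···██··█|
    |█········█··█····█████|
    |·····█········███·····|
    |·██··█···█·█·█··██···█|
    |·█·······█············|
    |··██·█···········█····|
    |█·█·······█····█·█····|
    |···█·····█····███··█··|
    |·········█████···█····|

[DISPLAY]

━━━━━━━━━━━━━━━━━━━━━━━━━━┓ 4┃                
ameOfLife                 ┃ 2┃                
──────────────────────────┨ b┃━━━━━━━━━━━━┓   
n: 0                      ┃ a┃            ┃   
····█··█████·██··█··      ┃ 0┃────────────┨   
·█·██····███···██··█      ┃  ┃            ┃   
·······█··█····█████      ┃  ┃            ┃   
···█········███·····      ┃  ┃            ┃   
█··█···█·█·█··██···█      ┃  ┃            ┃   
·······█············      ┃━━┛            ┃   
██·█···········█····      ┃               ┃   
█·······█····█·█····      ┃━━━━━━━━━━━━━━━┛   
━━━━━━━━━━━━━━━━━━━━━━━━━━┛                   
                                              
                                              


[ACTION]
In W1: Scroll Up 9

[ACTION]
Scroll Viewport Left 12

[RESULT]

  ┃┏━━━━━━━━━━━━━━━━━━━━━━━━━━━━┓ 4┃          
  ┃┃ GameOfLife                 ┃ 2┃          
  ┃┠────────────────────────────┨ b┃━━━━━━━━━━
  ┃┃Gen: 0                      ┃ a┃          
  ┃┃······█··█████·██··█··      ┃ 0┃──────────
  ┃┃···█·██····███···██··█      ┃  ┃          
  ┃┃█········█··█····█████      ┃  ┃          
  ┃┃·····█········███·····      ┃  ┃          
  ┃┃·██··█···█·█·█··██···█      ┃  ┃          
  ┗┃·█·······█············      ┃━━┛          
   ┃··██·█···········█····      ┃             
   ┃█·█·······█····█·█····      ┃━━━━━━━━━━━━━
   ┗━━━━━━━━━━━━━━━━━━━━━━━━━━━━┛             
                                              
                                              


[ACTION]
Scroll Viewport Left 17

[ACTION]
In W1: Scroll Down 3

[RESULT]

  ┃┏━━━━━━━━━━━━━━━━━━━━━━━━━━━━┓ a┃          
  ┃┃ GameOfLife                 ┃ 0┃          
  ┃┠────────────────────────────┨  ┃━━━━━━━━━━
  ┃┃Gen: 0                      ┃  ┃          
  ┃┃······█··█████·██··█··      ┃  ┃──────────
  ┃┃···█·██····███···██··█      ┃  ┃          
  ┃┃█········█··█····█████      ┃  ┃          
  ┃┃·····█········███·····      ┃  ┃          
  ┃┃·██··█···█·█·█··██···█      ┃  ┃          
  ┗┃·█·······█············      ┃━━┛          
   ┃··██·█···········█····      ┃             
   ┃█·█·······█····█·█····      ┃━━━━━━━━━━━━━
   ┗━━━━━━━━━━━━━━━━━━━━━━━━━━━━┛             
                                              
                                              


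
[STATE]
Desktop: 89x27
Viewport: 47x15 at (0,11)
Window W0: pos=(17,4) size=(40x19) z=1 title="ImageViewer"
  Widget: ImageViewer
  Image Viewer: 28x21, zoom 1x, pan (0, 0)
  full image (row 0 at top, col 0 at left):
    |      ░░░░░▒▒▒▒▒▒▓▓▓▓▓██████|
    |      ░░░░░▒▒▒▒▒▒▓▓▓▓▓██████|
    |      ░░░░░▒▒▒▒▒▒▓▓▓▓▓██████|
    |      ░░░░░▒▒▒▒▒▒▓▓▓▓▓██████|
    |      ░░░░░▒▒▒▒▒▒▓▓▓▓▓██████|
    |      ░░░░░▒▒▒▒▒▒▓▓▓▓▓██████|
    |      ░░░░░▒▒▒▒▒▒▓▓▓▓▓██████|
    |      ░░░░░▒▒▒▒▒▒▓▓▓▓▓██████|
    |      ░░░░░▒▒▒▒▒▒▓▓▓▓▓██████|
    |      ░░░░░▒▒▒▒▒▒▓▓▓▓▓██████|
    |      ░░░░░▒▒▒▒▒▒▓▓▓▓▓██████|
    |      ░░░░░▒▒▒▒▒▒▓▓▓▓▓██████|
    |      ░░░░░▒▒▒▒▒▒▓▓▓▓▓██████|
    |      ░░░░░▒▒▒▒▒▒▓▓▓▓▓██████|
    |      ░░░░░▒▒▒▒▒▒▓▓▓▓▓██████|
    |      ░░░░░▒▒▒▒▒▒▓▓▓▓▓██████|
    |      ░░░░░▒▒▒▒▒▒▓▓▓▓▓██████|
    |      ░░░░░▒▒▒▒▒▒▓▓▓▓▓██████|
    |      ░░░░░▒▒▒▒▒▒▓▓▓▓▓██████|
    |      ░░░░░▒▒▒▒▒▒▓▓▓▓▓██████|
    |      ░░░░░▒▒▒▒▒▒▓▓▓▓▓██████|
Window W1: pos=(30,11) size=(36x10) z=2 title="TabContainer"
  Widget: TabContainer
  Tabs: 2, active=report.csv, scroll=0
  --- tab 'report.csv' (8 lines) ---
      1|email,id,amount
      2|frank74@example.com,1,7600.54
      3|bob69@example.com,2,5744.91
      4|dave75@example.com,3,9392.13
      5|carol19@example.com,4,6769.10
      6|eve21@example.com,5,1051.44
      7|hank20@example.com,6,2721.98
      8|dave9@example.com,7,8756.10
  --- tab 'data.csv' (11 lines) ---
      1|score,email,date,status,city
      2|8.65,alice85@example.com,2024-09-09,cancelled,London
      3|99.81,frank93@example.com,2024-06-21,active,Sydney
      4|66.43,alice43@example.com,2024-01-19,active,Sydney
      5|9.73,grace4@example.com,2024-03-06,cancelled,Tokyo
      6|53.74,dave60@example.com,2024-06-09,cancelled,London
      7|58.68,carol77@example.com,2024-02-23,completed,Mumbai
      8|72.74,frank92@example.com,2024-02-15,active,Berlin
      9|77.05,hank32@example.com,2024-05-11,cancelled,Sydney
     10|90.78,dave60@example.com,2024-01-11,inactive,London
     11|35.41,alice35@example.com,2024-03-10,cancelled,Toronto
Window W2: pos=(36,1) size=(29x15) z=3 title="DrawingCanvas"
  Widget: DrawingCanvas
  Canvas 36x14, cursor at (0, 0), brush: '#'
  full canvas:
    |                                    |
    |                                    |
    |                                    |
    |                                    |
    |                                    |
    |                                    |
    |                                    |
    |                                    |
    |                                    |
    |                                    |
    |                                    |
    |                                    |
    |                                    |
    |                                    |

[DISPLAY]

                 ┃      ░░░░░▒┏━━━━━┃          
                 ┃      ░░░░░▒┃ TabC┃          
                 ┃      ░░░░░▒┠─────┃          
                 ┃      ░░░░░▒┃[repo┃          
                 ┃      ░░░░░▒┃─────┗━━━━━━━━━━
                 ┃      ░░░░░▒┃email,id,amount 
                 ┃      ░░░░░▒┃frank74@example.
                 ┃      ░░░░░▒┃bob69@example.co
                 ┃      ░░░░░▒┃dave75@example.c
                 ┃      ░░░░░▒┗━━━━━━━━━━━━━━━━
                 ┃      ░░░░░▒▒▒▒▒▒▓▓▓▓▓██████ 
                 ┗━━━━━━━━━━━━━━━━━━━━━━━━━━━━━
                                               
                                               
                                               


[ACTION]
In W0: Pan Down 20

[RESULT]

                 ┃            ┏━━━━━┃          
                 ┃            ┃ TabC┃          
                 ┃            ┠─────┃          
                 ┃            ┃[repo┃          
                 ┃            ┃─────┗━━━━━━━━━━
                 ┃            ┃email,id,amount 
                 ┃            ┃frank74@example.
                 ┃            ┃bob69@example.co
                 ┃            ┃dave75@example.c
                 ┃            ┗━━━━━━━━━━━━━━━━
                 ┃                             
                 ┗━━━━━━━━━━━━━━━━━━━━━━━━━━━━━
                                               
                                               
                                               


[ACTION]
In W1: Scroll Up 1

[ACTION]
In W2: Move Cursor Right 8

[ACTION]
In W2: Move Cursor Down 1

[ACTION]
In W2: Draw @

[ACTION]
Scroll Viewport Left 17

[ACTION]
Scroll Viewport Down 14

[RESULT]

                 ┃            ┃ TabC┃          
                 ┃            ┠─────┃          
                 ┃            ┃[repo┃          
                 ┃            ┃─────┗━━━━━━━━━━
                 ┃            ┃email,id,amount 
                 ┃            ┃frank74@example.
                 ┃            ┃bob69@example.co
                 ┃            ┃dave75@example.c
                 ┃            ┗━━━━━━━━━━━━━━━━
                 ┃                             
                 ┗━━━━━━━━━━━━━━━━━━━━━━━━━━━━━
                                               
                                               
                                               
                                               
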